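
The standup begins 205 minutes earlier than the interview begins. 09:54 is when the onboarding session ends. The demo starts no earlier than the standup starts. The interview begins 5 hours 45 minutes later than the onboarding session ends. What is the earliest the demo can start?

The interview starts at 09:54 + 345 min = 15:39.
The standup starts at 15:39 − 205 min = 12:14.
The demo is bounded by the standup, so the earliest it can start is 12:14.

12:14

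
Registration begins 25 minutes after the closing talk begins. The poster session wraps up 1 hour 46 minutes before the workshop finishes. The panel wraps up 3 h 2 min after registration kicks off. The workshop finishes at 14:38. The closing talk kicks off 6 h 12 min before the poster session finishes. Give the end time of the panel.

10:07

The poster session ends at 14:38 − 106 min = 12:52.
The closing talk starts at 12:52 − 372 min = 06:40.
Registration starts at 06:40 + 25 min = 07:05.
The panel ends at 07:05 + 182 min = 10:07.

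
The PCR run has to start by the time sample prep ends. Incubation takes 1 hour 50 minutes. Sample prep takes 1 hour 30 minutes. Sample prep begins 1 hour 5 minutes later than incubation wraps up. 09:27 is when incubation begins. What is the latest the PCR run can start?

13:52

Incubation ends at 09:27 + 110 min = 11:17.
Sample prep starts at 11:17 + 65 min = 12:22.
Sample prep ends at 12:22 + 90 min = 13:52.
The PCR run is bounded by sample prep, so the latest it can start is 13:52.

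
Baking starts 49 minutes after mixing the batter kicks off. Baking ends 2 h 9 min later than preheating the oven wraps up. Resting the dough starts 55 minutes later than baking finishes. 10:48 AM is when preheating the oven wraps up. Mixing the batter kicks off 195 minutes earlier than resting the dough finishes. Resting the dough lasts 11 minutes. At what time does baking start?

11:37 AM

Baking ends at 10:48 AM + 129 min = 12:57 PM.
Resting the dough starts at 12:57 PM + 55 min = 1:52 PM.
Resting the dough ends at 1:52 PM + 11 min = 2:03 PM.
Mixing the batter starts at 2:03 PM − 195 min = 10:48 AM.
Baking starts at 10:48 AM + 49 min = 11:37 AM.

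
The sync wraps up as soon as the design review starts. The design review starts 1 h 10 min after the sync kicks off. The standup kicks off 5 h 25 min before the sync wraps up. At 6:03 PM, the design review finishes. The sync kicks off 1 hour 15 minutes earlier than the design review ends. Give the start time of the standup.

12:33 PM

The sync starts at 6:03 PM − 75 min = 4:48 PM.
The design review starts at 4:48 PM + 70 min = 5:58 PM.
So the sync ends at 5:58 PM.
The standup starts at 5:58 PM − 325 min = 12:33 PM.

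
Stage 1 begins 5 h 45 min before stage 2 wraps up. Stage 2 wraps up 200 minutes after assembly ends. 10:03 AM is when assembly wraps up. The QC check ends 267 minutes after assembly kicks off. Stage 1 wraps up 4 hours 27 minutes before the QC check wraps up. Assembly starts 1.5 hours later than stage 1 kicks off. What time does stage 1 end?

Stage 2 ends at 10:03 AM + 200 min = 1:23 PM.
Stage 1 starts at 1:23 PM − 345 min = 7:38 AM.
Assembly starts at 7:38 AM + 90 min = 9:08 AM.
The QC check ends at 9:08 AM + 267 min = 1:35 PM.
Stage 1 ends at 1:35 PM − 267 min = 9:08 AM.

9:08 AM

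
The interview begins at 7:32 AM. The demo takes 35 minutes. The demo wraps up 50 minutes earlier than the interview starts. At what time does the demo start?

6:07 AM

The demo ends at 7:32 AM − 50 min = 6:42 AM.
The demo starts at 6:42 AM − 35 min = 6:07 AM.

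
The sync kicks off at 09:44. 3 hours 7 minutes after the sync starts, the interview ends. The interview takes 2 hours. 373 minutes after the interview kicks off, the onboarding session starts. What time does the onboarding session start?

The interview ends at 09:44 + 187 min = 12:51.
The interview starts at 12:51 − 120 min = 10:51.
The onboarding session starts at 10:51 + 373 min = 17:04.

17:04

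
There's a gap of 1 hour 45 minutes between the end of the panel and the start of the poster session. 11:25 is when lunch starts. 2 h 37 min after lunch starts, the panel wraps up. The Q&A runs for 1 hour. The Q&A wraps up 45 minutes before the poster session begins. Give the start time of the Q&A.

The panel ends at 11:25 + 157 min = 14:02.
The poster session starts at 14:02 + 105 min = 15:47.
The Q&A ends at 15:47 − 45 min = 15:02.
The Q&A starts at 15:02 − 60 min = 14:02.

14:02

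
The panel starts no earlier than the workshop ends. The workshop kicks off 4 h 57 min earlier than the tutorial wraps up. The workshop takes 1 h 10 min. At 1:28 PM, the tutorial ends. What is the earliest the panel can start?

9:41 AM

The workshop starts at 1:28 PM − 297 min = 8:31 AM.
The workshop ends at 8:31 AM + 70 min = 9:41 AM.
The panel is bounded by the workshop, so the earliest it can start is 9:41 AM.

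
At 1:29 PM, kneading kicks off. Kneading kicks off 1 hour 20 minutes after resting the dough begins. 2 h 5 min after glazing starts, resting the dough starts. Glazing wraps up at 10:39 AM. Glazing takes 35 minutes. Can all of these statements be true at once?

Glazing starts at 10:39 AM − 35 min = 10:04 AM.
Resting the dough starts at 10:04 AM + 125 min = 12:09 PM.
Kneading starts at 12:09 PM + 80 min = 1:29 PM.
That matches the stated 1:29 PM, so the schedule is consistent.

Yes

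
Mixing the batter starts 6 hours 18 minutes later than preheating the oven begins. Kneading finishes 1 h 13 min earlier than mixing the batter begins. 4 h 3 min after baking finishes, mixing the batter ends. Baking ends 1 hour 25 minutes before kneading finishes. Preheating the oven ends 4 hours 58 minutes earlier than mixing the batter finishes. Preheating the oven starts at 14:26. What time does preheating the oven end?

Mixing the batter starts at 14:26 + 378 min = 20:44.
Kneading ends at 20:44 − 73 min = 19:31.
Baking ends at 19:31 − 85 min = 18:06.
Mixing the batter ends at 18:06 + 243 min = 22:09.
Preheating the oven ends at 22:09 − 298 min = 17:11.

17:11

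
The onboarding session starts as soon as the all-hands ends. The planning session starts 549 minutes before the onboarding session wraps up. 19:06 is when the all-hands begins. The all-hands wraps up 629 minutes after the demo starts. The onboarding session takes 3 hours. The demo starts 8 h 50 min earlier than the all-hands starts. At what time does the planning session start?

The demo starts at 19:06 − 530 min = 10:16.
The all-hands ends at 10:16 + 629 min = 20:45.
So the onboarding session starts at 20:45.
The onboarding session ends at 20:45 + 180 min = 23:45.
The planning session starts at 23:45 − 549 min = 14:36.

14:36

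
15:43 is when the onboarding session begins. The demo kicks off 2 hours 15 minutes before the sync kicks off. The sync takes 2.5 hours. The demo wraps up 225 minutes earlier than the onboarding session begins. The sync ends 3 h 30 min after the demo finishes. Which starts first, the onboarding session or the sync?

the sync

The demo ends at 15:43 − 225 min = 11:58.
The sync ends at 11:58 + 210 min = 15:28.
The sync starts at 15:28 − 150 min = 12:58.
The onboarding session starts at 15:43 and the sync starts at 12:58, so the sync is first.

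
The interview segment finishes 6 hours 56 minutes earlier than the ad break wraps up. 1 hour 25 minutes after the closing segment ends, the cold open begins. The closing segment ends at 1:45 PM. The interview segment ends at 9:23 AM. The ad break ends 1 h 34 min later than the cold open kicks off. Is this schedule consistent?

The cold open starts at 1:45 PM + 85 min = 3:10 PM.
The ad break ends at 3:10 PM + 94 min = 4:44 PM.
The interview segment ends at 4:44 PM − 416 min = 9:48 AM.
But the interview segment is also said to end at 9:23 AM — a 25-minute conflict.

No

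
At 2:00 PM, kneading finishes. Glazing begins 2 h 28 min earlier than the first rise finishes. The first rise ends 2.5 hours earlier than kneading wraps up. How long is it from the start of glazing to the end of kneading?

4 hours 58 minutes

The first rise ends at 2:00 PM − 150 min = 11:30 AM.
Glazing starts at 11:30 AM − 148 min = 9:02 AM.
From 9:02 AM to 2:00 PM is 4 hours 58 minutes.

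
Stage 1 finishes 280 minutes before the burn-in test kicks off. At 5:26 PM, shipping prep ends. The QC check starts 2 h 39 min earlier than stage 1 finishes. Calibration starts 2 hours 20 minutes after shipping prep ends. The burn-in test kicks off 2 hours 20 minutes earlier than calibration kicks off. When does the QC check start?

10:07 AM

Calibration starts at 5:26 PM + 140 min = 7:46 PM.
The burn-in test starts at 7:46 PM − 140 min = 5:26 PM.
Stage 1 ends at 5:26 PM − 280 min = 12:46 PM.
The QC check starts at 12:46 PM − 159 min = 10:07 AM.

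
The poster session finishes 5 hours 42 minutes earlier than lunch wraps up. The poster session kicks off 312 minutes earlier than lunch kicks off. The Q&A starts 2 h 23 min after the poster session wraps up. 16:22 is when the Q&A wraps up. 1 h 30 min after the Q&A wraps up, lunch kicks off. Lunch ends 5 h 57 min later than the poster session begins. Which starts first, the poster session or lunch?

Lunch starts at 16:22 + 90 min = 17:52.
The poster session starts at 17:52 − 312 min = 12:40.
The poster session starts at 12:40 and lunch starts at 17:52, so the poster session is first.

the poster session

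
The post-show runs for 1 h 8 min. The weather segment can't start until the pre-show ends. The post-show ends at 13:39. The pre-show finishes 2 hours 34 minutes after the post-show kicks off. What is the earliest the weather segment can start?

15:05

The post-show starts at 13:39 − 68 min = 12:31.
The pre-show ends at 12:31 + 154 min = 15:05.
The weather segment is bounded by the pre-show, so the earliest it can start is 15:05.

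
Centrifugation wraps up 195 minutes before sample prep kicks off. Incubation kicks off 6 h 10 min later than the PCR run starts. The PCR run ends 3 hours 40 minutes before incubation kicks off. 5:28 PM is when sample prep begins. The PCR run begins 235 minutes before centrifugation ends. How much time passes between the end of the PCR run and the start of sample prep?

280 minutes

Centrifugation ends at 5:28 PM − 195 min = 2:13 PM.
The PCR run starts at 2:13 PM − 235 min = 10:18 AM.
Incubation starts at 10:18 AM + 370 min = 4:28 PM.
The PCR run ends at 4:28 PM − 220 min = 12:48 PM.
From 12:48 PM to 5:28 PM is 280 minutes.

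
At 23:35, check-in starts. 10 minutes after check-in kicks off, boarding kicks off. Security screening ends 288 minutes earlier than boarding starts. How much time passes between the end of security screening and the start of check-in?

4 hours 38 minutes

Boarding starts at 23:35 + 10 min = 23:45.
Security screening ends at 23:45 − 288 min = 18:57.
From 18:57 to 23:35 is 4 hours 38 minutes.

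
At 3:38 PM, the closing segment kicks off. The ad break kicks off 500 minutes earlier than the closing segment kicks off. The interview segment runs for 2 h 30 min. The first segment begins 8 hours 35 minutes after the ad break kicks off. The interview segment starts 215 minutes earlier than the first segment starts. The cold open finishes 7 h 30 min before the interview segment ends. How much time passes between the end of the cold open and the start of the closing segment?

8 hours 20 minutes

The ad break starts at 3:38 PM − 500 min = 7:18 AM.
The first segment starts at 7:18 AM + 515 min = 3:53 PM.
The interview segment starts at 3:53 PM − 215 min = 12:18 PM.
The interview segment ends at 12:18 PM + 150 min = 2:48 PM.
The cold open ends at 2:48 PM − 450 min = 7:18 AM.
From 7:18 AM to 3:38 PM is 8 hours 20 minutes.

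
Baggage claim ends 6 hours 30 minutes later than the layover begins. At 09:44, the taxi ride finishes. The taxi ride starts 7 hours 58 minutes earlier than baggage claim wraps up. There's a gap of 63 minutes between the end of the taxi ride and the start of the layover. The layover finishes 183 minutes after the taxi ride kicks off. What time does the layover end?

The layover starts at 09:44 + 63 min = 10:47.
Baggage claim ends at 10:47 + 390 min = 17:17.
The taxi ride starts at 17:17 − 478 min = 09:19.
The layover ends at 09:19 + 183 min = 12:22.

12:22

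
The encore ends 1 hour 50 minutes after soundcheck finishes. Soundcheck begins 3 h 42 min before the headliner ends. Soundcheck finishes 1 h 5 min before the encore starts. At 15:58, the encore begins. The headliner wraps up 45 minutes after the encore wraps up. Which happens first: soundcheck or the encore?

Soundcheck ends at 15:58 − 65 min = 14:53.
The encore ends at 14:53 + 110 min = 16:43.
The headliner ends at 16:43 + 45 min = 17:28.
Soundcheck starts at 17:28 − 222 min = 13:46.
Soundcheck starts at 13:46 and the encore starts at 15:58, so soundcheck is first.

soundcheck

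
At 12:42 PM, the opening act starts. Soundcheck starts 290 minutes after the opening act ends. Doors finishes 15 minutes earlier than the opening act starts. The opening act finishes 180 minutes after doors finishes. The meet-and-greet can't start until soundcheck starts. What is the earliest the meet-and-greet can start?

8:17 PM

Doors ends at 12:42 PM − 15 min = 12:27 PM.
The opening act ends at 12:27 PM + 180 min = 3:27 PM.
Soundcheck starts at 3:27 PM + 290 min = 8:17 PM.
The meet-and-greet is bounded by soundcheck, so the earliest it can start is 8:17 PM.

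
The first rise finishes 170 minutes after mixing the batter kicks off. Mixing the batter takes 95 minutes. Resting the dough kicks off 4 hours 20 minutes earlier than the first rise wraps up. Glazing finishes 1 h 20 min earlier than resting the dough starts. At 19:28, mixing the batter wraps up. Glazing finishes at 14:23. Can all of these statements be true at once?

Mixing the batter starts at 19:28 − 95 min = 17:53.
The first rise ends at 17:53 + 170 min = 20:43.
Resting the dough starts at 20:43 − 260 min = 16:23.
Glazing ends at 16:23 − 80 min = 15:03.
But glazing is also said to end at 14:23 — a 40-minute conflict.

No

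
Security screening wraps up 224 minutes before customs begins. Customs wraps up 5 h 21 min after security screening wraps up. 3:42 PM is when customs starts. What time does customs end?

Security screening ends at 3:42 PM − 224 min = 11:58 AM.
Customs ends at 11:58 AM + 321 min = 5:19 PM.

5:19 PM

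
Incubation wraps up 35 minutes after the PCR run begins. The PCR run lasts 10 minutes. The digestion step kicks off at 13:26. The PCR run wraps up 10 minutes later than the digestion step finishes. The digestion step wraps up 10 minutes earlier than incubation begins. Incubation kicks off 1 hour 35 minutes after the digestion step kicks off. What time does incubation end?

Incubation starts at 13:26 + 95 min = 15:01.
The digestion step ends at 15:01 − 10 min = 14:51.
The PCR run ends at 14:51 + 10 min = 15:01.
The PCR run starts at 15:01 − 10 min = 14:51.
Incubation ends at 14:51 + 35 min = 15:26.

15:26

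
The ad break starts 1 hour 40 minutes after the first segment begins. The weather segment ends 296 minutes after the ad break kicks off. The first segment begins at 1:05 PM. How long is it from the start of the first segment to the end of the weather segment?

6 h 36 min

The ad break starts at 1:05 PM + 100 min = 2:45 PM.
The weather segment ends at 2:45 PM + 296 min = 7:41 PM.
From 1:05 PM to 7:41 PM is 6 h 36 min.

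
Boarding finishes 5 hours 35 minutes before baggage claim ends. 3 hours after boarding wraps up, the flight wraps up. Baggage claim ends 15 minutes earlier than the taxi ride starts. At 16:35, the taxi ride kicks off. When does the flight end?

Baggage claim ends at 16:35 − 15 min = 16:20.
Boarding ends at 16:20 − 335 min = 10:45.
The flight ends at 10:45 + 180 min = 13:45.

13:45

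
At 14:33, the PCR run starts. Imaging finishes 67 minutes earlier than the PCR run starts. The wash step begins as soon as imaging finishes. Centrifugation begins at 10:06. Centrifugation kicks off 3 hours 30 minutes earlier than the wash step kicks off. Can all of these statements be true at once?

Imaging ends at 14:33 − 67 min = 13:26.
So the wash step starts at 13:26.
Centrifugation starts at 13:26 − 210 min = 09:56.
But centrifugation is also said to start at 10:06 — a 10-minute conflict.

No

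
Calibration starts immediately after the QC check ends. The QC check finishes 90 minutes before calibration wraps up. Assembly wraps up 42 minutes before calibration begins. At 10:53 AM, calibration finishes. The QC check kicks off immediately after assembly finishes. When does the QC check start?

8:41 AM

The QC check ends at 10:53 AM − 90 min = 9:23 AM.
So calibration starts at 9:23 AM.
Assembly ends at 9:23 AM − 42 min = 8:41 AM.
So the QC check starts at 8:41 AM.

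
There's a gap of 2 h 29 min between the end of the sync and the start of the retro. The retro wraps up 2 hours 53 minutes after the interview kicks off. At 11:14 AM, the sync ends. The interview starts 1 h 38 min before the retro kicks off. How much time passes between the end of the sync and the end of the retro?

The retro starts at 11:14 AM + 149 min = 1:43 PM.
The interview starts at 1:43 PM − 98 min = 12:05 PM.
The retro ends at 12:05 PM + 173 min = 2:58 PM.
From 11:14 AM to 2:58 PM is 224 minutes.

224 minutes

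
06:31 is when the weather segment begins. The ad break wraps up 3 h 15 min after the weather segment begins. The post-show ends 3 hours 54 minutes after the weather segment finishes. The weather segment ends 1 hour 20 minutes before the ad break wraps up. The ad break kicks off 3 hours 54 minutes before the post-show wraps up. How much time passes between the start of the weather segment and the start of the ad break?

The ad break ends at 06:31 + 195 min = 09:46.
The weather segment ends at 09:46 − 80 min = 08:26.
The post-show ends at 08:26 + 234 min = 12:20.
The ad break starts at 12:20 − 234 min = 08:26.
From 06:31 to 08:26 is 115 minutes.

115 minutes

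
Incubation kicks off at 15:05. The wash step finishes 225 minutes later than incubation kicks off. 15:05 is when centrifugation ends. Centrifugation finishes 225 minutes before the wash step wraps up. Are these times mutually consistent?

Yes

The wash step ends at 15:05 + 225 min = 18:50.
Centrifugation ends at 18:50 − 225 min = 15:05.
That matches the stated 15:05, so the schedule is consistent.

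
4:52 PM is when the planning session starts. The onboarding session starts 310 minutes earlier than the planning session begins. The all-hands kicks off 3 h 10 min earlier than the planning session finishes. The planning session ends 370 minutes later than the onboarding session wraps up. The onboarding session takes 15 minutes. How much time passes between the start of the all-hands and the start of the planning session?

115 minutes

The onboarding session starts at 4:52 PM − 310 min = 11:42 AM.
The onboarding session ends at 11:42 AM + 15 min = 11:57 AM.
The planning session ends at 11:57 AM + 370 min = 6:07 PM.
The all-hands starts at 6:07 PM − 190 min = 2:57 PM.
From 2:57 PM to 4:52 PM is 115 minutes.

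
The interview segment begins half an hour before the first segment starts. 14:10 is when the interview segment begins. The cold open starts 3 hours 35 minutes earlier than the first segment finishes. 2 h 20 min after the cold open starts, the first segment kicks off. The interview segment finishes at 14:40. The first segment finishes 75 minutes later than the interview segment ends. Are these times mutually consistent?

The first segment ends at 14:40 + 75 min = 15:55.
The cold open starts at 15:55 − 215 min = 12:20.
The first segment starts at 12:20 + 140 min = 14:40.
The interview segment starts at 14:40 − 30 min = 14:10.
That matches the stated 14:10, so the schedule is consistent.

Yes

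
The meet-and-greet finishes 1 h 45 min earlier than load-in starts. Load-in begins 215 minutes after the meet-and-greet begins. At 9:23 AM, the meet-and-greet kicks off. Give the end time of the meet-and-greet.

Load-in starts at 9:23 AM + 215 min = 12:58 PM.
The meet-and-greet ends at 12:58 PM − 105 min = 11:13 AM.

11:13 AM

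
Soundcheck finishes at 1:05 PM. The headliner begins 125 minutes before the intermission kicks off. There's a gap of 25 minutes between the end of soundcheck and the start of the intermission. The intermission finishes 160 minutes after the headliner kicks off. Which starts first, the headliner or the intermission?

The intermission starts at 1:05 PM + 25 min = 1:30 PM.
The headliner starts at 1:30 PM − 125 min = 11:25 AM.
The headliner starts at 11:25 AM and the intermission starts at 1:30 PM, so the headliner is first.

the headliner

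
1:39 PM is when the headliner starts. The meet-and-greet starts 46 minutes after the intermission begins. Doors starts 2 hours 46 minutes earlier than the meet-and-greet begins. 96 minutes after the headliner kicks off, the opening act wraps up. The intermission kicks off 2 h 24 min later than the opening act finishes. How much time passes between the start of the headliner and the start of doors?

The opening act ends at 1:39 PM + 96 min = 3:15 PM.
The intermission starts at 3:15 PM + 144 min = 5:39 PM.
The meet-and-greet starts at 5:39 PM + 46 min = 6:25 PM.
Doors starts at 6:25 PM − 166 min = 3:39 PM.
From 1:39 PM to 3:39 PM is two hours.

two hours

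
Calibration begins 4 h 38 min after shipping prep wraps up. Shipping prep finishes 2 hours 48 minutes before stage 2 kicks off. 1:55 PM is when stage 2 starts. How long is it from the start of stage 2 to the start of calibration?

Shipping prep ends at 1:55 PM − 168 min = 11:07 AM.
Calibration starts at 11:07 AM + 278 min = 3:45 PM.
From 1:55 PM to 3:45 PM is 110 minutes.

110 minutes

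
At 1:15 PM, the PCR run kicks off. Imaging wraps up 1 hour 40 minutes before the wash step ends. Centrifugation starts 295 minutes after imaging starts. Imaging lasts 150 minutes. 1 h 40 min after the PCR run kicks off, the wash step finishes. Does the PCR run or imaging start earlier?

The wash step ends at 1:15 PM + 100 min = 2:55 PM.
Imaging ends at 2:55 PM − 100 min = 1:15 PM.
Imaging starts at 1:15 PM − 150 min = 10:45 AM.
The PCR run starts at 1:15 PM and imaging starts at 10:45 AM, so imaging is first.

imaging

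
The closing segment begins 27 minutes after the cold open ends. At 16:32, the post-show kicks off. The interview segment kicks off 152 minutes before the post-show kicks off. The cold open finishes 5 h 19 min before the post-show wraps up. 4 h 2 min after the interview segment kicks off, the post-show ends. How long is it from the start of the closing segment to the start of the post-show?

The interview segment starts at 16:32 − 152 min = 14:00.
The post-show ends at 14:00 + 242 min = 18:02.
The cold open ends at 18:02 − 319 min = 12:43.
The closing segment starts at 12:43 + 27 min = 13:10.
From 13:10 to 16:32 is 3 hours 22 minutes.

3 hours 22 minutes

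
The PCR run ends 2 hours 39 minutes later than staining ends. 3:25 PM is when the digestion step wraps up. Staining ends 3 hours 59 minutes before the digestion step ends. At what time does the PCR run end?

Staining ends at 3:25 PM − 239 min = 11:26 AM.
The PCR run ends at 11:26 AM + 159 min = 2:05 PM.

2:05 PM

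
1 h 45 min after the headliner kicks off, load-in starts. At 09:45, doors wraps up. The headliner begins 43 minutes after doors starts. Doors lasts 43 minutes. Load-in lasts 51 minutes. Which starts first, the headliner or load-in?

Doors starts at 09:45 − 43 min = 09:02.
The headliner starts at 09:02 + 43 min = 09:45.
Load-in starts at 09:45 + 105 min = 11:30.
The headliner starts at 09:45 and load-in starts at 11:30, so the headliner is first.

the headliner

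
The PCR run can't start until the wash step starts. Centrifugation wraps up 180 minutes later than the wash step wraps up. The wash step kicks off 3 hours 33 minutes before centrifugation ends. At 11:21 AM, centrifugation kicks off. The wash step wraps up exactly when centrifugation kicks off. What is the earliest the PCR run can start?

10:48 AM

The wash step ends at 11:21 AM.
Centrifugation ends at 11:21 AM + 180 min = 2:21 PM.
The wash step starts at 2:21 PM − 213 min = 10:48 AM.
The PCR run is bounded by the wash step, so the earliest it can start is 10:48 AM.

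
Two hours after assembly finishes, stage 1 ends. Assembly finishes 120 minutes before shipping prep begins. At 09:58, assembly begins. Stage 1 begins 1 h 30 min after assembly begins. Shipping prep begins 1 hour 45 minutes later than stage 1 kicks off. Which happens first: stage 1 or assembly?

assembly

Stage 1 starts at 09:58 + 90 min = 11:28.
Stage 1 starts at 11:28 and assembly starts at 09:58, so assembly is first.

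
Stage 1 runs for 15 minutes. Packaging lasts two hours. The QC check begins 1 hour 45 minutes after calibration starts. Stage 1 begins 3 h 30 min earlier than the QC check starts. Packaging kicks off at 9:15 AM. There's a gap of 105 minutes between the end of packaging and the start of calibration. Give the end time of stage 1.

Packaging ends at 9:15 AM + 120 min = 11:15 AM.
Calibration starts at 11:15 AM + 105 min = 1:00 PM.
The QC check starts at 1:00 PM + 105 min = 2:45 PM.
Stage 1 starts at 2:45 PM − 210 min = 11:15 AM.
Stage 1 ends at 11:15 AM + 15 min = 11:30 AM.

11:30 AM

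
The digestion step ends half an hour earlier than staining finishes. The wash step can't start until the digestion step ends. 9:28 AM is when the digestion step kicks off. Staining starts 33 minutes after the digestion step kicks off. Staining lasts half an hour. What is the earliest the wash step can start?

10:01 AM

Staining starts at 9:28 AM + 33 min = 10:01 AM.
Staining ends at 10:01 AM + 30 min = 10:31 AM.
The digestion step ends at 10:31 AM − 30 min = 10:01 AM.
The wash step is bounded by the digestion step, so the earliest it can start is 10:01 AM.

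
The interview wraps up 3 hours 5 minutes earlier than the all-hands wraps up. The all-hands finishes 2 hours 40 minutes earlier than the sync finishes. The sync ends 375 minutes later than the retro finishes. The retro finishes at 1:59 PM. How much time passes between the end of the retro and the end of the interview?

The sync ends at 1:59 PM + 375 min = 8:14 PM.
The all-hands ends at 8:14 PM − 160 min = 5:34 PM.
The interview ends at 5:34 PM − 185 min = 2:29 PM.
From 1:59 PM to 2:29 PM is half an hour.

half an hour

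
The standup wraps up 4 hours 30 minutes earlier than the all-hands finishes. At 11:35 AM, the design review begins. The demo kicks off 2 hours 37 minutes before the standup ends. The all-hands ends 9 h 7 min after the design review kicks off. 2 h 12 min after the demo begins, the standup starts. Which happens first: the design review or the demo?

the design review

The all-hands ends at 11:35 AM + 547 min = 8:42 PM.
The standup ends at 8:42 PM − 270 min = 4:12 PM.
The demo starts at 4:12 PM − 157 min = 1:35 PM.
The design review starts at 11:35 AM and the demo starts at 1:35 PM, so the design review is first.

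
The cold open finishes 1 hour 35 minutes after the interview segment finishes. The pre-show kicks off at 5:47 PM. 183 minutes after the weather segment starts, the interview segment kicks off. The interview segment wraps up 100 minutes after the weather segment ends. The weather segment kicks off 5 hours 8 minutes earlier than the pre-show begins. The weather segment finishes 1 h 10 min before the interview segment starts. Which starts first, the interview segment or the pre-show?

The weather segment starts at 5:47 PM − 308 min = 12:39 PM.
The interview segment starts at 12:39 PM + 183 min = 3:42 PM.
The interview segment starts at 3:42 PM and the pre-show starts at 5:47 PM, so the interview segment is first.

the interview segment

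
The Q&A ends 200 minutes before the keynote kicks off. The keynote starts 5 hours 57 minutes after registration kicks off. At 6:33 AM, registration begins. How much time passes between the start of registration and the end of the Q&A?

2 hours 37 minutes

The keynote starts at 6:33 AM + 357 min = 12:30 PM.
The Q&A ends at 12:30 PM − 200 min = 9:10 AM.
From 6:33 AM to 9:10 AM is 2 hours 37 minutes.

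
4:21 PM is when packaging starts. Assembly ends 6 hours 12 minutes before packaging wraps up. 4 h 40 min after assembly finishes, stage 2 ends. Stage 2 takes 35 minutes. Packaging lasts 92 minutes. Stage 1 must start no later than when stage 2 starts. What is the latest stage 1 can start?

3:46 PM

Packaging ends at 4:21 PM + 92 min = 5:53 PM.
Assembly ends at 5:53 PM − 372 min = 11:41 AM.
Stage 2 ends at 11:41 AM + 280 min = 4:21 PM.
Stage 2 starts at 4:21 PM − 35 min = 3:46 PM.
Stage 1 is bounded by stage 2, so the latest it can start is 3:46 PM.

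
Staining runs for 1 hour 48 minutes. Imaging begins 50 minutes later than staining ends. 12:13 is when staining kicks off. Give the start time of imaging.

Staining ends at 12:13 + 108 min = 14:01.
Imaging starts at 14:01 + 50 min = 14:51.

14:51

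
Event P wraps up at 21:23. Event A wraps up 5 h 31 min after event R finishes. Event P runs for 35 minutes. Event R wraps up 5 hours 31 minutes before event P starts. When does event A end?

20:48

Event P starts at 21:23 − 35 min = 20:48.
Event R ends at 20:48 − 331 min = 15:17.
Event A ends at 15:17 + 331 min = 20:48.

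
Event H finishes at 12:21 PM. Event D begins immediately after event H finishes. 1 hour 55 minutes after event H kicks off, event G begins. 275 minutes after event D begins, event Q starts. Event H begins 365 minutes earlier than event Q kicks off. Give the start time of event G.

Event D starts at 12:21 PM.
Event Q starts at 12:21 PM + 275 min = 4:56 PM.
Event H starts at 4:56 PM − 365 min = 10:51 AM.
Event G starts at 10:51 AM + 115 min = 12:46 PM.

12:46 PM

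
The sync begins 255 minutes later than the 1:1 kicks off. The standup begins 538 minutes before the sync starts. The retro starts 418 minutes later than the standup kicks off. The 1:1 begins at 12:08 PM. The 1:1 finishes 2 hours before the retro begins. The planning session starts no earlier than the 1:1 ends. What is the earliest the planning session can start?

The sync starts at 12:08 PM + 255 min = 4:23 PM.
The standup starts at 4:23 PM − 538 min = 7:25 AM.
The retro starts at 7:25 AM + 418 min = 2:23 PM.
The 1:1 ends at 2:23 PM − 120 min = 12:23 PM.
The planning session is bounded by the 1:1, so the earliest it can start is 12:23 PM.

12:23 PM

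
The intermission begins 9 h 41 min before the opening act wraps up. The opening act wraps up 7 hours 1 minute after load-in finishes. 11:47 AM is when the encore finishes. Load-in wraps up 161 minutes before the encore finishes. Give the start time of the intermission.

6:26 AM

Load-in ends at 11:47 AM − 161 min = 9:06 AM.
The opening act ends at 9:06 AM + 421 min = 4:07 PM.
The intermission starts at 4:07 PM − 581 min = 6:26 AM.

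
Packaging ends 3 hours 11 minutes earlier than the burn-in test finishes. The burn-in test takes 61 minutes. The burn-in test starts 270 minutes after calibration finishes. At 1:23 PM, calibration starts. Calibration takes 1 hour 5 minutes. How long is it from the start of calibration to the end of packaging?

3 h 25 min

Calibration ends at 1:23 PM + 65 min = 2:28 PM.
The burn-in test starts at 2:28 PM + 270 min = 6:58 PM.
The burn-in test ends at 6:58 PM + 61 min = 7:59 PM.
Packaging ends at 7:59 PM − 191 min = 4:48 PM.
From 1:23 PM to 4:48 PM is 3 h 25 min.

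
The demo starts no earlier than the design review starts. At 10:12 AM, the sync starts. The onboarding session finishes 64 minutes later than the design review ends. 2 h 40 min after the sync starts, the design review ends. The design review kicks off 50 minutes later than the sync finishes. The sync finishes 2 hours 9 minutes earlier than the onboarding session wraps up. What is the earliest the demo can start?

The design review ends at 10:12 AM + 160 min = 12:52 PM.
The onboarding session ends at 12:52 PM + 64 min = 1:56 PM.
The sync ends at 1:56 PM − 129 min = 11:47 AM.
The design review starts at 11:47 AM + 50 min = 12:37 PM.
The demo is bounded by the design review, so the earliest it can start is 12:37 PM.

12:37 PM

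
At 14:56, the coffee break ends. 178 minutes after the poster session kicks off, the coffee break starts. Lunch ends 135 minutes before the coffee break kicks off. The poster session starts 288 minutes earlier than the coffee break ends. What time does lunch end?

10:51

The poster session starts at 14:56 − 288 min = 10:08.
The coffee break starts at 10:08 + 178 min = 13:06.
Lunch ends at 13:06 − 135 min = 10:51.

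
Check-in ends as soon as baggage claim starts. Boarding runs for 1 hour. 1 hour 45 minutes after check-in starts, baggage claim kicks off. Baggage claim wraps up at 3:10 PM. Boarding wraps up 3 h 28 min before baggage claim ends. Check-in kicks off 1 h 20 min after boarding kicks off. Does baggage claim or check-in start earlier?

Boarding ends at 3:10 PM − 208 min = 11:42 AM.
Boarding starts at 11:42 AM − 60 min = 10:42 AM.
Check-in starts at 10:42 AM + 80 min = 12:02 PM.
Baggage claim starts at 12:02 PM + 105 min = 1:47 PM.
Baggage claim starts at 1:47 PM and check-in starts at 12:02 PM, so check-in is first.

check-in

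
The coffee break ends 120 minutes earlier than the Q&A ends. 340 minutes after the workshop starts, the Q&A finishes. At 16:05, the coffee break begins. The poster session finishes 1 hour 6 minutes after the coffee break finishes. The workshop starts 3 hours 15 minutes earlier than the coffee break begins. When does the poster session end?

The workshop starts at 16:05 − 195 min = 12:50.
The Q&A ends at 12:50 + 340 min = 18:30.
The coffee break ends at 18:30 − 120 min = 16:30.
The poster session ends at 16:30 + 66 min = 17:36.

17:36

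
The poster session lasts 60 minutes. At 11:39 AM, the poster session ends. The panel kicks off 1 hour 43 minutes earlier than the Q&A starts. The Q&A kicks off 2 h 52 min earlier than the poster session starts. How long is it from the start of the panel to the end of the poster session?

335 minutes

The poster session starts at 11:39 AM − 60 min = 10:39 AM.
The Q&A starts at 10:39 AM − 172 min = 7:47 AM.
The panel starts at 7:47 AM − 103 min = 6:04 AM.
From 6:04 AM to 11:39 AM is 335 minutes.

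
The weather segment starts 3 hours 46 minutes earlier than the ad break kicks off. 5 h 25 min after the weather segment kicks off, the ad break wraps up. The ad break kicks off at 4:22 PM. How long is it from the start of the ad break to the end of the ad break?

1 hour 39 minutes

The weather segment starts at 4:22 PM − 226 min = 12:36 PM.
The ad break ends at 12:36 PM + 325 min = 6:01 PM.
From 4:22 PM to 6:01 PM is 1 hour 39 minutes.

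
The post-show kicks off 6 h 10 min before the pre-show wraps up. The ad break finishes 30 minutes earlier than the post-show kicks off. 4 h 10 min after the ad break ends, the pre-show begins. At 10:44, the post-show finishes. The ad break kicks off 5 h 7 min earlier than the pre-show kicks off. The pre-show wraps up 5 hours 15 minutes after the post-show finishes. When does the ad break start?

08:22

The pre-show ends at 10:44 + 315 min = 15:59.
The post-show starts at 15:59 − 370 min = 09:49.
The ad break ends at 09:49 − 30 min = 09:19.
The pre-show starts at 09:19 + 250 min = 13:29.
The ad break starts at 13:29 − 307 min = 08:22.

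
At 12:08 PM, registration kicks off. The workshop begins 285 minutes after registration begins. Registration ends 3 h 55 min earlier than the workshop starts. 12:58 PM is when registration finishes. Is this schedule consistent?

Yes

The workshop starts at 12:08 PM + 285 min = 4:53 PM.
Registration ends at 4:53 PM − 235 min = 12:58 PM.
That matches the stated 12:58 PM, so the schedule is consistent.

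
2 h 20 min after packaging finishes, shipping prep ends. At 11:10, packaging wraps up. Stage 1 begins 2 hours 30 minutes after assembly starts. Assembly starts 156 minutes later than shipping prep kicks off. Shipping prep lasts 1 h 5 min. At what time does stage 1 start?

Shipping prep ends at 11:10 + 140 min = 13:30.
Shipping prep starts at 13:30 − 65 min = 12:25.
Assembly starts at 12:25 + 156 min = 15:01.
Stage 1 starts at 15:01 + 150 min = 17:31.

17:31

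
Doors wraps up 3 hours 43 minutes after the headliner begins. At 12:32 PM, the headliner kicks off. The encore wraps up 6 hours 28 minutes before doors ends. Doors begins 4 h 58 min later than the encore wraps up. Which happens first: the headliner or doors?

the headliner

Doors ends at 12:32 PM + 223 min = 4:15 PM.
The encore ends at 4:15 PM − 388 min = 9:47 AM.
Doors starts at 9:47 AM + 298 min = 2:45 PM.
The headliner starts at 12:32 PM and doors starts at 2:45 PM, so the headliner is first.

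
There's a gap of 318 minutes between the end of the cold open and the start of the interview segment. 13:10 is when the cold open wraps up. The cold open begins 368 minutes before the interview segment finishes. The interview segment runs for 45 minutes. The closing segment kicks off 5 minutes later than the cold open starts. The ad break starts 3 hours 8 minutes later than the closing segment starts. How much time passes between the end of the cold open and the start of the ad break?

The interview segment starts at 13:10 + 318 min = 18:28.
The interview segment ends at 18:28 + 45 min = 19:13.
The cold open starts at 19:13 − 368 min = 13:05.
The closing segment starts at 13:05 + 5 min = 13:10.
The ad break starts at 13:10 + 188 min = 16:18.
From 13:10 to 16:18 is 3 h 8 min.

3 h 8 min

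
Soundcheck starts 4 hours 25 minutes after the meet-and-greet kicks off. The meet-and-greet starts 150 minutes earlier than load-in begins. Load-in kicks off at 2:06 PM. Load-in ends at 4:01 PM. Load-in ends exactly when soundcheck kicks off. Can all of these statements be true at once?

Yes

The meet-and-greet starts at 2:06 PM − 150 min = 11:36 AM.
Soundcheck starts at 11:36 AM + 265 min = 4:01 PM.
So load-in ends at 4:01 PM.
That matches the stated 4:01 PM, so the schedule is consistent.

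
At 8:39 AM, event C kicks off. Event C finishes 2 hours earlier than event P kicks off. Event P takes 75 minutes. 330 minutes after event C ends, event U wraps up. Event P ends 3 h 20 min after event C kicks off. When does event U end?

Event P ends at 8:39 AM + 200 min = 11:59 AM.
Event P starts at 11:59 AM − 75 min = 10:44 AM.
Event C ends at 10:44 AM − 120 min = 8:44 AM.
Event U ends at 8:44 AM + 330 min = 2:14 PM.

2:14 PM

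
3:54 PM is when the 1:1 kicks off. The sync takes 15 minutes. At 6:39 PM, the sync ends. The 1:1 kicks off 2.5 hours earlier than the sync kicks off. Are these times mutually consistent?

The sync starts at 6:39 PM − 15 min = 6:24 PM.
The 1:1 starts at 6:24 PM − 150 min = 3:54 PM.
That matches the stated 3:54 PM, so the schedule is consistent.

Yes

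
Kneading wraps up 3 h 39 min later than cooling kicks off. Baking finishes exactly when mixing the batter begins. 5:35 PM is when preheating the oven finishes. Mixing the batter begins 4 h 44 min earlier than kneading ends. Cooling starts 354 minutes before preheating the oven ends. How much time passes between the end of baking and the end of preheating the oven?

419 minutes

Cooling starts at 5:35 PM − 354 min = 11:41 AM.
Kneading ends at 11:41 AM + 219 min = 3:20 PM.
Mixing the batter starts at 3:20 PM − 284 min = 10:36 AM.
So baking ends at 10:36 AM.
From 10:36 AM to 5:35 PM is 419 minutes.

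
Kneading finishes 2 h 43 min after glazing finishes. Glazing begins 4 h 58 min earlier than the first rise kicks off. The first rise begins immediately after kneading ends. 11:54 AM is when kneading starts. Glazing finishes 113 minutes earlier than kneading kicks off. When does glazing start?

7:46 AM

Glazing ends at 11:54 AM − 113 min = 10:01 AM.
Kneading ends at 10:01 AM + 163 min = 12:44 PM.
So the first rise starts at 12:44 PM.
Glazing starts at 12:44 PM − 298 min = 7:46 AM.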